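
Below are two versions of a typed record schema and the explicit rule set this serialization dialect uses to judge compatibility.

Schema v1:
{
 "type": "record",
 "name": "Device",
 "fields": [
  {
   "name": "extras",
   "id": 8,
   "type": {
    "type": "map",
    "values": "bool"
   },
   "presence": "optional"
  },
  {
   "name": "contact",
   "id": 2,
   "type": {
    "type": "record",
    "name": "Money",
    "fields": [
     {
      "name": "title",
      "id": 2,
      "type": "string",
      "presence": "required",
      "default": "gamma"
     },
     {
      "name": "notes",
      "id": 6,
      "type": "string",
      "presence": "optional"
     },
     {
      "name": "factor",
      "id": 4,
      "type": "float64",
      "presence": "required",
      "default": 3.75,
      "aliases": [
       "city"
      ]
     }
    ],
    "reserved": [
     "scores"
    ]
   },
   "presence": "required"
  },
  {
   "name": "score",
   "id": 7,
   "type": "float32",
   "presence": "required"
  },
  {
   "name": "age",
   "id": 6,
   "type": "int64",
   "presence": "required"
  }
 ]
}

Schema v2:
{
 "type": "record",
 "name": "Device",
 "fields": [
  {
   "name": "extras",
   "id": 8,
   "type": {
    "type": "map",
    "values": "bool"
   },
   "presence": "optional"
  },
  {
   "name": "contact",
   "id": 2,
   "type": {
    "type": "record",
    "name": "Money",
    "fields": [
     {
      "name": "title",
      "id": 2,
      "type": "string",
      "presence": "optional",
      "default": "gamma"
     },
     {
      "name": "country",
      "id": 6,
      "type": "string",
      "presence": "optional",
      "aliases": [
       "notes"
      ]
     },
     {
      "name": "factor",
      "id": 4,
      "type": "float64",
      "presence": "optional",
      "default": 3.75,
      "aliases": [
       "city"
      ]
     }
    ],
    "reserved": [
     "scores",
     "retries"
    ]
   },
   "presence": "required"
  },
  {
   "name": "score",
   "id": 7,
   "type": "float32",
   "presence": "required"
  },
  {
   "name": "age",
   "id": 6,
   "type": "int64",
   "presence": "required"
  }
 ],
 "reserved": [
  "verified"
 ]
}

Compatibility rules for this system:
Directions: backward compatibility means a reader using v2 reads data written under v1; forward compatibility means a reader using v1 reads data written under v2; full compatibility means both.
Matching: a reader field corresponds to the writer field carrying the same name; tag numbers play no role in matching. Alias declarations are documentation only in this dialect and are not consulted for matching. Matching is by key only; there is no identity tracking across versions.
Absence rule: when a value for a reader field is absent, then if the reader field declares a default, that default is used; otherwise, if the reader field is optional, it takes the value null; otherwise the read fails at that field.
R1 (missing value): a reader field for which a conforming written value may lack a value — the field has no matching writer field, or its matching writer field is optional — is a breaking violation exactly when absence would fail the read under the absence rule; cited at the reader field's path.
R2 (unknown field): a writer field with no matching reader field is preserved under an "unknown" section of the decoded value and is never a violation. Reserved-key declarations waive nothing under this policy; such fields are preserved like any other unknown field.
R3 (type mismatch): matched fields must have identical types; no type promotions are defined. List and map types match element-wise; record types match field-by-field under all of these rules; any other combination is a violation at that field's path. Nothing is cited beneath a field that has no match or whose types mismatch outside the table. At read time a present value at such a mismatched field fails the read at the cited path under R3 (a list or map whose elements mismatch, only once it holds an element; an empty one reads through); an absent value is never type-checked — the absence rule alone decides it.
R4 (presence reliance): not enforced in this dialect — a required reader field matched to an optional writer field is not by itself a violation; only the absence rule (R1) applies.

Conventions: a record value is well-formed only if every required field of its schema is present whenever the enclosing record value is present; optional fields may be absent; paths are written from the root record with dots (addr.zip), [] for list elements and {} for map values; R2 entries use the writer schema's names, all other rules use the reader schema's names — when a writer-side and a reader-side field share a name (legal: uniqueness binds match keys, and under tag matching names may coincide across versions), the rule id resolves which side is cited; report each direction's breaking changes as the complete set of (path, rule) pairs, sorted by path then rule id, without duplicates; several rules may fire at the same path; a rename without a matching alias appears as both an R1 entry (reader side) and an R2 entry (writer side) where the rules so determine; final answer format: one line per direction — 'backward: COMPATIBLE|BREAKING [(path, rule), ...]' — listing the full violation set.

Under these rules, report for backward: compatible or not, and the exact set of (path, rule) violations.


backward: COMPATIBLE []

arrows below run writer -> reader for Device
checking backward for Device: reader v2 against writer v1:
  extras: map<string, bool> -> map<string, bool>, writer optional; from extras
  contact: Money -> Money, writer required; from contact
  score: float32 -> float32, writer required; from score
  age: int64 -> int64, writer required; from age
  contact.title: string -> string, writer required; from contact.title
  contact.country: no writer-side match
  contact.factor: float64 -> float64, writer required; from contact.factor
  writer contact.notes: unknown to reader
  nothing fires on Device: backward is COMPATIBLE
the rest of the Device diff is inert for this question:
  field factor in record Money: required changed to optional -> no rule fires on it in Device's dialect; the asked verdict holds
  field title in record Money: required changed to optional -> no rule fires on it in Device's dialect; the asked verdict holds
  renamed field notes to country in record Money (alias notes declared on the renamed field) -> no rule fires on it in Device's dialect; the asked verdict holds


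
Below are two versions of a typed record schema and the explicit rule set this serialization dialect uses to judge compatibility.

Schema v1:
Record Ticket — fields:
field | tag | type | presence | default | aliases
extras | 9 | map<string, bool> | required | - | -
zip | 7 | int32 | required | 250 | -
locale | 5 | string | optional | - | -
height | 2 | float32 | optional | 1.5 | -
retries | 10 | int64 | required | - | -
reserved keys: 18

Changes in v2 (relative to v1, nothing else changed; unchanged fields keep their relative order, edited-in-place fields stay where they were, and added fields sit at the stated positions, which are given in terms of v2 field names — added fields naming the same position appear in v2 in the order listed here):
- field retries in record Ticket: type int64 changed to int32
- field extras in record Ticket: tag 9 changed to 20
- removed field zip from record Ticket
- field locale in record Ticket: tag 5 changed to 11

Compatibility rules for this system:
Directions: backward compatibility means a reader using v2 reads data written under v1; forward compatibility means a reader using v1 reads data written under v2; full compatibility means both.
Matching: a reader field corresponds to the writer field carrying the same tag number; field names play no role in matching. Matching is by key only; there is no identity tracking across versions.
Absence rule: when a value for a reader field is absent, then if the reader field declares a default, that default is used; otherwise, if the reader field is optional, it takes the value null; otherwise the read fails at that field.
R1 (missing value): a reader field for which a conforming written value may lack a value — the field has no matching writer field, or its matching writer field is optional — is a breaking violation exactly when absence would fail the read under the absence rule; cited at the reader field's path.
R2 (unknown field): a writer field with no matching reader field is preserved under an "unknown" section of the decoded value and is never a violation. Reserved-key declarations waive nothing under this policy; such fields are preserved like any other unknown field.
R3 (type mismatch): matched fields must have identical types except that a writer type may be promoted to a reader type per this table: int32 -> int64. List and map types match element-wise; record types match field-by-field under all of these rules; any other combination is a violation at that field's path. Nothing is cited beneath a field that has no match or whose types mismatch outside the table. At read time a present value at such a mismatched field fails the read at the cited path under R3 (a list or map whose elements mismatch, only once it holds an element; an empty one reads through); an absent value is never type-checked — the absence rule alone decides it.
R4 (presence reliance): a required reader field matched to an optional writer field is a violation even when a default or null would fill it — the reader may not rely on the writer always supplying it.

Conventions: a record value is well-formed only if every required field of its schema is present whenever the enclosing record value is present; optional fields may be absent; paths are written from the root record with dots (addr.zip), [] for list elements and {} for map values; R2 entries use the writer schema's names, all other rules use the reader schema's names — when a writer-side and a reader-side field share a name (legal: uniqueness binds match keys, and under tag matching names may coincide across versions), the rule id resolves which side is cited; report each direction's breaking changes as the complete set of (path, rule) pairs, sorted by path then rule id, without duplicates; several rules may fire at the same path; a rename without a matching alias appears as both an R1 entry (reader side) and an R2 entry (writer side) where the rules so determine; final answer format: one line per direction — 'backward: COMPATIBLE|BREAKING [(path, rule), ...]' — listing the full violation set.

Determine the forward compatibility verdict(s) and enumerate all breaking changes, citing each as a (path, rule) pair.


forward: BREAKING [(extras, R1)]

in Ticket below, arrows point writer -> reader
checking forward for Ticket: reader v1 against writer v2:
  extras: no writer-side match
  zip: no writer-side match
  locale: no writer-side match
  height: paired with writer height (float32 -> float32; writer optional)
  retries: paired with writer retries (int32 -> int64; writer required)
  extras (writer side), unknown to reader
  locale (writer side), unknown to reader
  R1 fires at extras
  => forward verdict for Ticket: BREAKING, 1 violation(s)
ruling out the remaining Ticket differences:
  field retries in record Ticket: type int64 changed to int32 -> its effect on Ticket is confined to the backward direction, not asked
  removed field zip from record Ticket -> triggers nothing under Ticket's printed rules — same verdict
  field locale in record Ticket: tag 5 changed to 11 -> triggers nothing under Ticket's printed rules — same verdict


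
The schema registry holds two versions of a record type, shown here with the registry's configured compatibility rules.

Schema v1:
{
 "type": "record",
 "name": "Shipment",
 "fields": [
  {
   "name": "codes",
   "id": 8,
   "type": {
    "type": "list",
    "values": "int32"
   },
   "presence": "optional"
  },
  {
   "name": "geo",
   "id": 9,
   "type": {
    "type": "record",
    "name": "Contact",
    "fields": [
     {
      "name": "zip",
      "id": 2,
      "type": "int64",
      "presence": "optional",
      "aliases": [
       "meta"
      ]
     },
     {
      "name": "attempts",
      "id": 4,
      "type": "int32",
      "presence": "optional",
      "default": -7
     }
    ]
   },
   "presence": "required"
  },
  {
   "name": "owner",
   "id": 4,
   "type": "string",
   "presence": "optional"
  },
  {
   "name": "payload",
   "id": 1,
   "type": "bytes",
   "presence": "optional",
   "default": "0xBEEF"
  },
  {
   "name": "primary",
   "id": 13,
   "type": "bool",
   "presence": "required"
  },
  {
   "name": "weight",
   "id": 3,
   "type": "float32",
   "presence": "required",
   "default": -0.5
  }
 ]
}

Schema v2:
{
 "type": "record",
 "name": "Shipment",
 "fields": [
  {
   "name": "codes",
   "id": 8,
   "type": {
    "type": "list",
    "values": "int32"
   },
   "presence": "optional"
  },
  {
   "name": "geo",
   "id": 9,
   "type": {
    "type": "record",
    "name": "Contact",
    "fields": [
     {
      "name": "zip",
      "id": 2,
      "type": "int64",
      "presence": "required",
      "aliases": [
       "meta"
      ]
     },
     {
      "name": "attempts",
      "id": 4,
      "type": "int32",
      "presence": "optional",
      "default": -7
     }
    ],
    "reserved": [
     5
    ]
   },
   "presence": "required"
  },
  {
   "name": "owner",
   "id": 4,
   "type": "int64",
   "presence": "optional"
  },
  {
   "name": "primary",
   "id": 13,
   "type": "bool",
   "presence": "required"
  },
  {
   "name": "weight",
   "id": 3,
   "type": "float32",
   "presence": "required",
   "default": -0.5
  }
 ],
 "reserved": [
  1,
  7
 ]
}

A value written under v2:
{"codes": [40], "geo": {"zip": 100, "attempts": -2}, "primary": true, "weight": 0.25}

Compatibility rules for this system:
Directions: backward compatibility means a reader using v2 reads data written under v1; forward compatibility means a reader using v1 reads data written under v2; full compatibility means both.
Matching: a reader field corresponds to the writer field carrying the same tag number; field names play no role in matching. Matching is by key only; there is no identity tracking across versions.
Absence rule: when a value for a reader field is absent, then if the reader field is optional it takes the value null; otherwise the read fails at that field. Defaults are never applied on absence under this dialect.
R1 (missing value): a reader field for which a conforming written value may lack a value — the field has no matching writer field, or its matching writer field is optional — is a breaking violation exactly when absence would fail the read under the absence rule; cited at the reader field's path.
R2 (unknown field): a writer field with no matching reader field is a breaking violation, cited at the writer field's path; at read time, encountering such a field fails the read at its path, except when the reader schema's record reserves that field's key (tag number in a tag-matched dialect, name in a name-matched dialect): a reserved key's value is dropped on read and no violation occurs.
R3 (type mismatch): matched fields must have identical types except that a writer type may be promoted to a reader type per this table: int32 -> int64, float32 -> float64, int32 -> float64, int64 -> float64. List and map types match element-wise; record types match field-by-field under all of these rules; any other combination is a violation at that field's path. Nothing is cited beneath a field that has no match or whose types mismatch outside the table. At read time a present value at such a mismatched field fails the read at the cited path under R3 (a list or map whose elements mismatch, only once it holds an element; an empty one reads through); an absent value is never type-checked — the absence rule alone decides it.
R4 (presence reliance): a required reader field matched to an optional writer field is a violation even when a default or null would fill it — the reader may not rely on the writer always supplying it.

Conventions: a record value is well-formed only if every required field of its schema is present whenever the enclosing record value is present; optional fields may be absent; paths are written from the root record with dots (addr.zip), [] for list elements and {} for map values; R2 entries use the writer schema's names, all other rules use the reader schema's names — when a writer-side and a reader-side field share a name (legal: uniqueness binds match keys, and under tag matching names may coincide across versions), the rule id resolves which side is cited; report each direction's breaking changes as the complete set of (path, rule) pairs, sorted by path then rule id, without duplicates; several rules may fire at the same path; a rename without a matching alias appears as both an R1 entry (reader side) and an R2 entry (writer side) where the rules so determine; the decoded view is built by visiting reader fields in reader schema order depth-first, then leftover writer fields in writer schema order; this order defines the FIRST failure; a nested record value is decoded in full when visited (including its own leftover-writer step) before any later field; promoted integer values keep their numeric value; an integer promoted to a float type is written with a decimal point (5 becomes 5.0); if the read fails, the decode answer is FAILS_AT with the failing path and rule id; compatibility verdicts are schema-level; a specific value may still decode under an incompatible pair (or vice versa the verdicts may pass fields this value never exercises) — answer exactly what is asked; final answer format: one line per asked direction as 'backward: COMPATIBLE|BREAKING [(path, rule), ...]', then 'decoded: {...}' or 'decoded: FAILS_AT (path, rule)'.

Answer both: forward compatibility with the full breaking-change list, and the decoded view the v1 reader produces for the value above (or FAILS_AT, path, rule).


the writer's type comes first in each Shipment pair
forward for Shipment (reader v1, writer v2):
  list<int32> -> list<int32>, writer optional: codes aligns to codes
  Contact -> Contact, writer required: geo aligns to geo
  int64 -> string, writer optional: owner aligns to owner
  no writer field matches reader payload
  bool -> bool, writer required: primary aligns to primary
  float32 -> float32, writer required: weight aligns to weight
  int64 -> int64, writer required: geo.zip aligns to geo.zip
  int32 -> int32, writer optional: geo.attempts aligns to geo.attempts
  rule R3 violated at owner
  => 1 violation(s): forward is BREAKING for Shipment
decoding the Shipment value with the v1 reader:
  codes := [40]
  geo.zip := 100
  geo.attempts := -2
  owner := null (not supplied -> null)
  payload := null (not supplied -> null)
  primary := true
  weight := 0.25
  => decoded: {"codes": [40], "geo": {"zip": 100, "attempts": -2}, "owner": null, "payload": null, "primary": true, "weight": 0.25}
checking off the Shipment differences that do not matter here:
  removed field payload from record Shipment (its key 1 joins the reserved list) -> no rule fires on it in Shipment's dialect; the asked verdict holds
  field zip in record Contact: optional changed to required -> affects backward compatibility only, which is not asked

forward: BREAKING [(owner, R3)]; decoded: {"codes": [40], "geo": {"zip": 100, "attempts": -2}, "owner": null, "payload": null, "primary": true, "weight": 0.25}


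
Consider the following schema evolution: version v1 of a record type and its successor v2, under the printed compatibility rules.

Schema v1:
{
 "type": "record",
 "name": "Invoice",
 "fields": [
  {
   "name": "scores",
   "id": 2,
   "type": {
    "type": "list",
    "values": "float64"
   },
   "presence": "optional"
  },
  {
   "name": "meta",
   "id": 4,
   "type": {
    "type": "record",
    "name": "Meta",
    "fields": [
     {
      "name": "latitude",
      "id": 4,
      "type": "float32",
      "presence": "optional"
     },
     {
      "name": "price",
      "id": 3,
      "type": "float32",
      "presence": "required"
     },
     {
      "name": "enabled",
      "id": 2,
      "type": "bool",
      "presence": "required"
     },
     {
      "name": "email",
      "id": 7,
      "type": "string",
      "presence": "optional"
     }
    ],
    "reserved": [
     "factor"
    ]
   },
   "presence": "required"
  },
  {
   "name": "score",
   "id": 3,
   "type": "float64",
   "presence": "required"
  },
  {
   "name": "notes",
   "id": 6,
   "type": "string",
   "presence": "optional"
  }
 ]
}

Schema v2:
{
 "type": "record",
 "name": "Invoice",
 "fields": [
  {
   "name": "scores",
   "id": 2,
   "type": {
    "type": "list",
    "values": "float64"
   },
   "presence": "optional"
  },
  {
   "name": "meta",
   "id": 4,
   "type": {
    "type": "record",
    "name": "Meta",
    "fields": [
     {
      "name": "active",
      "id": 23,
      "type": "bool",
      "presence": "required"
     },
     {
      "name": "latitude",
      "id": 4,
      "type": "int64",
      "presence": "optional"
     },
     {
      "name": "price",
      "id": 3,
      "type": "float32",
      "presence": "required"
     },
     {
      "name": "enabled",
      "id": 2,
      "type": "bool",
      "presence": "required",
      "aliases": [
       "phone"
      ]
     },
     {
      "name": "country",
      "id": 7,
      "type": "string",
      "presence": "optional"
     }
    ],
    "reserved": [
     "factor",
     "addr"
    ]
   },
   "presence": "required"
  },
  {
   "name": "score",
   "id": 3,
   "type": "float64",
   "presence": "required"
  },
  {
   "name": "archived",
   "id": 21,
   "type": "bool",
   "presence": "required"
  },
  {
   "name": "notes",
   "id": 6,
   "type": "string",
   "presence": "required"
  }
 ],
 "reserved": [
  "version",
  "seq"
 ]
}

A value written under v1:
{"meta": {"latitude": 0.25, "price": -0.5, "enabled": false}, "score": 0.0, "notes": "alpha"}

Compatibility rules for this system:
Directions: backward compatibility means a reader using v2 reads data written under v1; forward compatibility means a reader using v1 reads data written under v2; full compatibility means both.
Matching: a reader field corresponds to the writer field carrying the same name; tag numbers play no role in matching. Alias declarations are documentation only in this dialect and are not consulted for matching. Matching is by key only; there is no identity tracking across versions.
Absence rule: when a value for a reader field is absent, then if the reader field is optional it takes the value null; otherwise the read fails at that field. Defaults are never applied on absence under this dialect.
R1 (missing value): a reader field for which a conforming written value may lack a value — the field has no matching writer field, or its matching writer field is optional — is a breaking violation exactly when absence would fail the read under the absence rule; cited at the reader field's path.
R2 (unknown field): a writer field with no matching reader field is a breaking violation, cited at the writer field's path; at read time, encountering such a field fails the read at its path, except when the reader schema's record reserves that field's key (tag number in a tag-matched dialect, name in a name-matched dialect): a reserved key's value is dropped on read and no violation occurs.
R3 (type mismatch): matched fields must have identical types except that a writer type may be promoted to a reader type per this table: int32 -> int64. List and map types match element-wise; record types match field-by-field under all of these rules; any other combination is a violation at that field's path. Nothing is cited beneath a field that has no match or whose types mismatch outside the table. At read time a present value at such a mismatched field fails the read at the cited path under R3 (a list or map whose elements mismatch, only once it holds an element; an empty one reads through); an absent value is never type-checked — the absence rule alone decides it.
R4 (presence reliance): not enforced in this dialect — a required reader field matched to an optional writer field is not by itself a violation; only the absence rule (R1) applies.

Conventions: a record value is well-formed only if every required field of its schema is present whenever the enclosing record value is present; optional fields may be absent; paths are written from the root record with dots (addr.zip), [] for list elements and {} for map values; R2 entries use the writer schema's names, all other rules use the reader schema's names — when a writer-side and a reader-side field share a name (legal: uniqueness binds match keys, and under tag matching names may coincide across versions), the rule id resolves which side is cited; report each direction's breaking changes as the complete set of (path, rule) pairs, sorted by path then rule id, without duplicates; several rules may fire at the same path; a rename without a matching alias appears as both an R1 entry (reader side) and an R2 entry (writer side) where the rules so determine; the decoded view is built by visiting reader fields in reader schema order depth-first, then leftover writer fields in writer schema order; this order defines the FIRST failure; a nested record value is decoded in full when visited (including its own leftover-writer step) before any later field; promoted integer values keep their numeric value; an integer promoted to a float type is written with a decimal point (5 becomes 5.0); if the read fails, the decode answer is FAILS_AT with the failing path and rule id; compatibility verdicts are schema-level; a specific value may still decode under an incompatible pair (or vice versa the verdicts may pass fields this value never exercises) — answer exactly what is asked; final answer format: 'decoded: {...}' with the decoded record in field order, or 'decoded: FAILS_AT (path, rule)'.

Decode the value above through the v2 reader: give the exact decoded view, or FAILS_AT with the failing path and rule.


in Invoice below, arrows point writer -> reader
migrating the Invoice value to v2:
  scores := null (missing; optional => null)
  read fails at meta.active under R1 (no fill)
  => FAILS_AT (meta.active, R1)
remaining Invoice differences; none change what is asked:
  field notes in record Invoice: optional changed to required -> matters for Invoice compatibility verdicts, not for this value's decode
  renamed field email to country in record Meta -> matters for Invoice compatibility verdicts, not for this value's decode
  added field archived to record Invoice: required bool, tag 21 (in v2 it sits immediately before notes) -> matters for Invoice compatibility verdicts, not for this value's decode
  field latitude in record Meta: type float32 changed to int64 -> matters for Invoice compatibility verdicts, not for this value's decode

decoded: FAILS_AT (meta.active, R1)


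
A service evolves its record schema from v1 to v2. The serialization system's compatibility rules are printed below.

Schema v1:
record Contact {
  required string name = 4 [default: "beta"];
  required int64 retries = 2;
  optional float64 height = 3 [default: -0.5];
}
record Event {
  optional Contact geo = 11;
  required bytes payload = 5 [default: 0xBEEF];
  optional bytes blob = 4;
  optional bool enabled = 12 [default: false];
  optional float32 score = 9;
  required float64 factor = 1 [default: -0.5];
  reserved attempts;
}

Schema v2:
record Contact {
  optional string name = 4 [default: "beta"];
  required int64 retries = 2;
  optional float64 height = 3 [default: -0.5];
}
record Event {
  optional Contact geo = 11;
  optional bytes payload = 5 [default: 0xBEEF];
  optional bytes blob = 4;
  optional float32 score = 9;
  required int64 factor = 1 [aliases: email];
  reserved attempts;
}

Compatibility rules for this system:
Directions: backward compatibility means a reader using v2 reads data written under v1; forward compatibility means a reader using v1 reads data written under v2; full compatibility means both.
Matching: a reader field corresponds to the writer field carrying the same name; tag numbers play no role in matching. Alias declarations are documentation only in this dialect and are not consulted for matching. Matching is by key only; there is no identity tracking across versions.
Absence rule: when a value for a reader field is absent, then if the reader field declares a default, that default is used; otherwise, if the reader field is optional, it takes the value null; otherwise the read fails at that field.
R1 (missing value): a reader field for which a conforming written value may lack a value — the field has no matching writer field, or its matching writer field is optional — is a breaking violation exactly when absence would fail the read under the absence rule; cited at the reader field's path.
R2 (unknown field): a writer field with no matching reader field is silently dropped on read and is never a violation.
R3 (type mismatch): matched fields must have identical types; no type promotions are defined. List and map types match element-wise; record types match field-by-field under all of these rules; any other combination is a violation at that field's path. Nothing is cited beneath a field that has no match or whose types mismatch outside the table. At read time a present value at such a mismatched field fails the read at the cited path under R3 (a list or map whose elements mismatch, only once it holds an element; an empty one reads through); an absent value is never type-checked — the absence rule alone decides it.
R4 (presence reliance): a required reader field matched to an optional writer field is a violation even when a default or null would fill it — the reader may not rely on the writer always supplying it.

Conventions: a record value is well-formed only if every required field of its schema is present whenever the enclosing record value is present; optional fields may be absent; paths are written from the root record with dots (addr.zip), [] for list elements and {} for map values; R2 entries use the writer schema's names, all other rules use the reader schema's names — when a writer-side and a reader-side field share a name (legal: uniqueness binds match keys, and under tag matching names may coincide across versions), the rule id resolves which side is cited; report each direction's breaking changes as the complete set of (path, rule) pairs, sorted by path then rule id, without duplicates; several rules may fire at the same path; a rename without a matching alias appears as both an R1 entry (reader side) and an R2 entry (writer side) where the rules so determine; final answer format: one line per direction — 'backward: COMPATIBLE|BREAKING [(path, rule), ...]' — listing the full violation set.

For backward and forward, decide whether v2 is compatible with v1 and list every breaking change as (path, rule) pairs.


each type pair in Event: writer, then reader
checking backward for Event: reader v2 against writer v1:
  geo: paired with writer geo (Contact -> Contact; writer optional)
  payload: paired with writer payload (bytes -> bytes; writer required)
  blob: paired with writer blob (bytes -> bytes; writer optional)
  score: paired with writer score (float32 -> float32; writer optional)
  factor: paired with writer factor (float64 -> int64; writer required)
  enabled (writer side), unknown to reader
  geo.name: paired with writer geo.name (string -> string; writer required)
  geo.retries: paired with writer geo.retries (int64 -> int64; writer required)
  geo.height: paired with writer geo.height (float64 -> float64; writer optional)
  rule R3 violated at factor
  backward on Event therefore BREAKING (1)
checking forward for Event: reader v1 against writer v2:
  geo: paired with writer geo (Contact -> Contact; writer optional)
  payload: paired with writer payload (bytes -> bytes; writer optional)
  blob: paired with writer blob (bytes -> bytes; writer optional)
  enabled has no writer counterpart
  score: paired with writer score (float32 -> float32; writer optional)
  factor: paired with writer factor (int64 -> float64; writer required)
  geo.name: paired with writer geo.name (string -> string; writer optional)
  geo.retries: paired with writer geo.retries (int64 -> int64; writer required)
  geo.height: paired with writer geo.height (float64 -> float64; writer optional)
  rule R3 violated at factor
  rule R4 violated at geo.name
  rule R4 violated at payload
  forward on Event therefore BREAKING (3)

backward: BREAKING [(factor, R3)]; forward: BREAKING [(factor, R3), (geo.name, R4), (payload, R4)]


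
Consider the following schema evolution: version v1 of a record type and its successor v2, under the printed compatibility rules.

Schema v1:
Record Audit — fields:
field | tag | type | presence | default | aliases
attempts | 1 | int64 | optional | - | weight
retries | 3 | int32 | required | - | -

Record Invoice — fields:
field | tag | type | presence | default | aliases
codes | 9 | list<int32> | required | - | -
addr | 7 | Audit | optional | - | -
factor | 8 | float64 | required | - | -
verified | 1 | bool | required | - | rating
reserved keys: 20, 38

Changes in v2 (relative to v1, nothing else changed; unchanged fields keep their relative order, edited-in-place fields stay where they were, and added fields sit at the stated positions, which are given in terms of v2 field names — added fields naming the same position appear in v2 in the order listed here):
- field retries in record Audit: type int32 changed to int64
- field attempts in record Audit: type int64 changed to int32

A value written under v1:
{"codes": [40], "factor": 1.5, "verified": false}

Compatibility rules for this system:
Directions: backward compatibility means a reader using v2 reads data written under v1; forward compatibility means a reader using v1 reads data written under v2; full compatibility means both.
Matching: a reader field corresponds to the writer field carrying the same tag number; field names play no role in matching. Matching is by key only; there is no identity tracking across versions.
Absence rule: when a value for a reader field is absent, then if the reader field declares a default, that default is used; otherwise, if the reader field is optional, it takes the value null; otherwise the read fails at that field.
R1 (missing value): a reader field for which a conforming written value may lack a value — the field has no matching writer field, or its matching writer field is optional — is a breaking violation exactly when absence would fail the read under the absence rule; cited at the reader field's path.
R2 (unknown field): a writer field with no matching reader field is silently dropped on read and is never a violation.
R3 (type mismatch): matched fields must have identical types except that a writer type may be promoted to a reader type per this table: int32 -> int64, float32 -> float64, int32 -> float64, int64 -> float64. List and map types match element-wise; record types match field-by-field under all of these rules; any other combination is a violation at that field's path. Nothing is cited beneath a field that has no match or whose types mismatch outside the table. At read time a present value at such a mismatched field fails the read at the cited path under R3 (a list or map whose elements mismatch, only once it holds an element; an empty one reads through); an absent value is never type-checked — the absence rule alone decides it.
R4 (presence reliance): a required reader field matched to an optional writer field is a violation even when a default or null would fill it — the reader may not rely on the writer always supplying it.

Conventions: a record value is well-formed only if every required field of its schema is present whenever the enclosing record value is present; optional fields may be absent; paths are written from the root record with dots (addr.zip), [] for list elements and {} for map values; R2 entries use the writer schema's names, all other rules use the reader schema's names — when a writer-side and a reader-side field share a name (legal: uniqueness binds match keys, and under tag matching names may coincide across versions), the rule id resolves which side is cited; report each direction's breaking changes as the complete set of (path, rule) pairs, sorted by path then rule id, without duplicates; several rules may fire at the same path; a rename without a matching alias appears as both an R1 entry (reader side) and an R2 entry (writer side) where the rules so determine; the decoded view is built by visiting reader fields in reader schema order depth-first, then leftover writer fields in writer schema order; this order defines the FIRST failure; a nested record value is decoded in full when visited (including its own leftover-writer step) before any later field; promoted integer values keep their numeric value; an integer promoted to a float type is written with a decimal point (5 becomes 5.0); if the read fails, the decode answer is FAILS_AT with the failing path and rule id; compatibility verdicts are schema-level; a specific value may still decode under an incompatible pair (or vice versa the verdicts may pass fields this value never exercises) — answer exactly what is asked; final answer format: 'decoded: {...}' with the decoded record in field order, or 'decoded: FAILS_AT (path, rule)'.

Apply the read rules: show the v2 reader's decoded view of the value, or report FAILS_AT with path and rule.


in Invoice below, arrows point writer -> reader
decode (reader v2):
  codes := [40]
  addr := null (missing; optional => null)
  factor := 1.5
  verified := false
  => decoded: {"codes": [40], "addr": null, "factor": 1.5, "verified": false}
diffs on Invoice not affecting the asked answer:
  field retries in record Audit: type int32 changed to int64 -> affects the rule determinations only; this particular Invoice value decodes identically
  field attempts in record Audit: type int64 changed to int32 -> affects the rule determinations only; this particular Invoice value decodes identically

decoded: {"codes": [40], "addr": null, "factor": 1.5, "verified": false}


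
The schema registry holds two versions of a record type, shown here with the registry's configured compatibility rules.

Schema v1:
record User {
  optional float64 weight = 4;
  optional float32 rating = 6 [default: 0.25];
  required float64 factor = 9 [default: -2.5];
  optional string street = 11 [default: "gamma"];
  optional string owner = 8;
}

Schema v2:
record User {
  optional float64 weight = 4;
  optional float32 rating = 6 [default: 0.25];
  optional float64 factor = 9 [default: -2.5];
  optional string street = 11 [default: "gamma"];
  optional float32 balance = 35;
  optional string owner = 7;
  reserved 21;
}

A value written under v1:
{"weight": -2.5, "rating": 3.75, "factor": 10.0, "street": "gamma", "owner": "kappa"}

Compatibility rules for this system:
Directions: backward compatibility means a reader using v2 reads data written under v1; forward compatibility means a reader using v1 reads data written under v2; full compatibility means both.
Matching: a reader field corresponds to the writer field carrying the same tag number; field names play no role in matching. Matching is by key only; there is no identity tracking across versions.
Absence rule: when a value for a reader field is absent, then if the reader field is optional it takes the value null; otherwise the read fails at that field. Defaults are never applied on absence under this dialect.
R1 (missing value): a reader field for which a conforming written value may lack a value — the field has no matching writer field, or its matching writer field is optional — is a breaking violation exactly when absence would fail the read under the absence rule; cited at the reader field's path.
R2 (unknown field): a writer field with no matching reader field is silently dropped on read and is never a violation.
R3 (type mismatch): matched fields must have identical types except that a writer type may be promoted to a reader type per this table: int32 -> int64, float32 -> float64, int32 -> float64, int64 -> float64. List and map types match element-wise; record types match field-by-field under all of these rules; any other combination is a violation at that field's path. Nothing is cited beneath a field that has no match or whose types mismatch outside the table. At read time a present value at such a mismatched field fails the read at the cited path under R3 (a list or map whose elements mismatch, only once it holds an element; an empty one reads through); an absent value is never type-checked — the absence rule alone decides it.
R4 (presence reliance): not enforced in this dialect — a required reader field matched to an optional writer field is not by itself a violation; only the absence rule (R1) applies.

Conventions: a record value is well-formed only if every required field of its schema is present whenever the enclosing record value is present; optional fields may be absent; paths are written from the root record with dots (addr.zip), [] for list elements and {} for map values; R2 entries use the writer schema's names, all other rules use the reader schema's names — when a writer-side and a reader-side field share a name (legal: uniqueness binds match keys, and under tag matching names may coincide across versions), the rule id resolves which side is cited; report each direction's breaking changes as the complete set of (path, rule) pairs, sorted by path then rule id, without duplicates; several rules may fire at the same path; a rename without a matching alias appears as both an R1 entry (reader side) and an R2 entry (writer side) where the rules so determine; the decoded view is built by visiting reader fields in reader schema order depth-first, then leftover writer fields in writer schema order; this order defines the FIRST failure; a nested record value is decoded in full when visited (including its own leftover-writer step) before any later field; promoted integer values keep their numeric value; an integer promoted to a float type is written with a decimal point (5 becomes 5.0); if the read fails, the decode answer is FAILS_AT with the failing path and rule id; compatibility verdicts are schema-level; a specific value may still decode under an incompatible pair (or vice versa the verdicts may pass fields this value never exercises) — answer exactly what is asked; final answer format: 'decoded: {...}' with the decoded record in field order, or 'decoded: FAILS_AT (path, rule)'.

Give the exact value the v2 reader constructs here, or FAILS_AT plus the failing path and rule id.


decoded: {"weight": -2.5, "rating": 3.75, "factor": 10.0, "street": "gamma", "balance": null, "owner": null}

each type pair in User: writer, then reader
migrating the User value to v2:
  weight := -2.5
  rating := 3.75
  factor := 10.0
  street := "gamma"
  balance := null (absent, optional -> null)
  owner := null (absent, optional -> null)
  writer owner: unknown -> dropped
  => decoded: {"weight": -2.5, "rating": 3.75, "factor": 10.0, "street": "gamma", "balance": null, "owner": null}
remaining User differences; none change what is asked:
  field factor in record User: required changed to optional -> affects the rule determinations only; this particular User value decodes identically
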